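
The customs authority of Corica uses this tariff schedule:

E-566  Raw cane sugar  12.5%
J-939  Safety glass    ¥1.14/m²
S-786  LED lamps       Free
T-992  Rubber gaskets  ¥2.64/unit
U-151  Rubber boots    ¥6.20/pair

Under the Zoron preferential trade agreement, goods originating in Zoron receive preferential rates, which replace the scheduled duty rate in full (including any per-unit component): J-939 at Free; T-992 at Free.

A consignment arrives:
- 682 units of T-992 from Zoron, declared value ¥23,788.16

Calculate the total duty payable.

Line 1 (T-992, Zoron, 682 units, ¥23,788.16):
Base rate for T-992 is ¥2.64/unit.
Origin Zoron qualifies under the Corica–Zoron agreement and T-992 is covered: preferential rate Free applies instead.
Duty = ¥23,788.16 × 0% = ¥0.00.

¥0.00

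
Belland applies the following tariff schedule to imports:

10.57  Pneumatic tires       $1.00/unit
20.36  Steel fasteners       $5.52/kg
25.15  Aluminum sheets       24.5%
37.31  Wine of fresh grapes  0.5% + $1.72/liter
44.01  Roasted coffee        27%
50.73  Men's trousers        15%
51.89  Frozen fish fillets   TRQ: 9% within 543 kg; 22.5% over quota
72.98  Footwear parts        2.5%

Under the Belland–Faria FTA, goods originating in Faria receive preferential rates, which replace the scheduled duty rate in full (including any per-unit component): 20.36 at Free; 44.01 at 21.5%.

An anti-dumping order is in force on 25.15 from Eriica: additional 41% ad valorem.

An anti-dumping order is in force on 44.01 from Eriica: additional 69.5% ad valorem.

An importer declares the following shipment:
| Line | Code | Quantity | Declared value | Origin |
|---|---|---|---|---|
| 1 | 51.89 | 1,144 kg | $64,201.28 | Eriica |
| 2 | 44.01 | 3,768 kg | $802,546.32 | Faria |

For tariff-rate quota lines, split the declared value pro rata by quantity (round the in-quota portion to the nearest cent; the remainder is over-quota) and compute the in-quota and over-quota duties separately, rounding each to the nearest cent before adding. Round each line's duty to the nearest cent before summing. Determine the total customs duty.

$182,878.87

Line 1 (51.89, Eriica, 1,144 kg, $64,201.28):
Code 51.89 is under a tariff-rate quota (threshold 543 kg). In-quota: 543 kg at 9%; over-quota: 601 kg at 22.5%.
Pro-rata value split: in-quota = $64,201.28 × 543/1,144 = $30,473.16; over-quota = $64,201.28 − $30,473.16 = $33,728.12.
In-quota duty = $30,473.16 × 9% = $2,742.58. Over-quota duty = $33,728.12 × 22.5% = $7,588.83.
Line duty = $2,742.58 + $7,588.83 = $10,331.41.
Line 2 (44.01, Faria, 3,768 kg, $802,546.32):
Base rate for 44.01 is 27%.
Origin Faria qualifies under the Belland–Faria agreement and 44.01 is covered: preferential rate 21.5% applies instead.
The additional-duty order on 44.01 targets Eriica, not Faria; it does not apply.
Duty = $802,546.32 × 21.5% = $172,547.46.
Total = $10,331.41 + $172,547.46 = $182,878.87.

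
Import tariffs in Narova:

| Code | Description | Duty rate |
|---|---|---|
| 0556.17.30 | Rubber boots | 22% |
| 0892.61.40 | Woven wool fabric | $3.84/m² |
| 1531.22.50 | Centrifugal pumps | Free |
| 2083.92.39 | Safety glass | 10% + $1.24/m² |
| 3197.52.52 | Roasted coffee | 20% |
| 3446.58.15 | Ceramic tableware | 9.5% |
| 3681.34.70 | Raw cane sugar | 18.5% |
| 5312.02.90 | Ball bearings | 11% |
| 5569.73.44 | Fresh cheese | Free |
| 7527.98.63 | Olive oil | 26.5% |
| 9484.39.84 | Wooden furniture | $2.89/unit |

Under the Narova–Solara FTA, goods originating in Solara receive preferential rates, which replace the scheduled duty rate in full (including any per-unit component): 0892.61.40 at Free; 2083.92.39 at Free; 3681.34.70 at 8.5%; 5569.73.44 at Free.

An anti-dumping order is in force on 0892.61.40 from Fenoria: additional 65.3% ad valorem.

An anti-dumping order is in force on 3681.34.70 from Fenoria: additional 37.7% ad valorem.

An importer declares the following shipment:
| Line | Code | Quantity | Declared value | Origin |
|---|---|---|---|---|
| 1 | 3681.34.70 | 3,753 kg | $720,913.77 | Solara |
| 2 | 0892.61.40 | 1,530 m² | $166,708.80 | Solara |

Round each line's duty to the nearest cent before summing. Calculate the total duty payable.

$61,277.67

Line 1 (3681.34.70, Solara, 3,753 kg, $720,913.77):
Base rate for 3681.34.70 is 18.5%.
Origin Solara qualifies under the Narova–Solara agreement and 3681.34.70 is covered: preferential rate 8.5% applies instead.
The additional-duty order on 3681.34.70 targets Fenoria, not Solara; it does not apply.
Duty = $720,913.77 × 8.5% = $61,277.67.
Line 2 (0892.61.40, Solara, 1,530 m², $166,708.80):
Base rate for 0892.61.40 is $3.84/m².
Origin Solara qualifies under the Narova–Solara agreement and 0892.61.40 is covered: preferential rate Free applies instead.
The additional-duty order on 0892.61.40 targets Fenoria, not Solara; it does not apply.
Duty = $166,708.80 × 0% = $0.00.
Total = $61,277.67 + $0.00 = $61,277.67.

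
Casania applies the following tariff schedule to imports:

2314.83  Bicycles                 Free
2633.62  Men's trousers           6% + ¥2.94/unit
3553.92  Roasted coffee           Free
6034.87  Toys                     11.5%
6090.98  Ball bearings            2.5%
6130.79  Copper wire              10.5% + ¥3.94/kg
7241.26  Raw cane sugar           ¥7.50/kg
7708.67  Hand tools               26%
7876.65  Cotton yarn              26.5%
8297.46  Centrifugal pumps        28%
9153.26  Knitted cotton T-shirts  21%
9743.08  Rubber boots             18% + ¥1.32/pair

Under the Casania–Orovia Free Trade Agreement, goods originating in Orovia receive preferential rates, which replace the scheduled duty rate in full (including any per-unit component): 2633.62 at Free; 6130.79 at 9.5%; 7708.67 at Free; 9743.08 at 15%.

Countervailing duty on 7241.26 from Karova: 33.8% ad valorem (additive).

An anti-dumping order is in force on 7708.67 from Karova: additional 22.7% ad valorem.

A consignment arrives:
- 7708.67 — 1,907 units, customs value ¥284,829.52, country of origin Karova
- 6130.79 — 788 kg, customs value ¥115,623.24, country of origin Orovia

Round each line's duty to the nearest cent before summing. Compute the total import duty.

Line 1 (7708.67, Karova, 1,907 units, ¥284,829.52):
Base rate for 7708.67 is 26%.
7708.67 has an FTA preferential rate, but origin Karova is not Orovia; base rate stands.
Additional duty on 7708.67 from Karova: +22.7%. Applied ad valorem rate: 26% + 22.7% = 48.7%.
Duty = ¥284,829.52 × 48.7% = ¥138,711.98.
Line 2 (6130.79, Orovia, 788 kg, ¥115,623.24):
Base rate for 6130.79 is 10.5% + ¥3.94/kg.
Origin Orovia qualifies under the Casania–Orovia agreement and 6130.79 is covered: preferential rate 9.5% applies instead.
Duty = ¥115,623.24 × 9.5% = ¥10,984.21.
Total = ¥138,711.98 + ¥10,984.21 = ¥149,696.19.

¥149,696.19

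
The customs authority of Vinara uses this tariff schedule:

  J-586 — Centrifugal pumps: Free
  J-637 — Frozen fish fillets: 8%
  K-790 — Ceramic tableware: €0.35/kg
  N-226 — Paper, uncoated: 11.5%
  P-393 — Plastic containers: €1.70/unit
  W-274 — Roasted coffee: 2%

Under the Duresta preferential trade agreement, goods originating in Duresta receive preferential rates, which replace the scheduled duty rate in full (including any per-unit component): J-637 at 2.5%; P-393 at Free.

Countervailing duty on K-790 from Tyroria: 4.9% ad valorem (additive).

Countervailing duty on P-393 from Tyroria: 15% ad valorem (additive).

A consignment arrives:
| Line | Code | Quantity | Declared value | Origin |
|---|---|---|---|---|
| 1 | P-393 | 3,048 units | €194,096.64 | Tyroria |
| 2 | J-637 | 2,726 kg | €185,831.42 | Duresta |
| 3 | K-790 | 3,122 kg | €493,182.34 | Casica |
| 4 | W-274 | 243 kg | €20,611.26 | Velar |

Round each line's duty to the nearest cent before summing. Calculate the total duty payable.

Line 1 (P-393, Tyroria, 3,048 units, €194,096.64):
Base rate for P-393 is €1.70/unit.
P-393 has an FTA preferential rate, but origin Tyroria is not Duresta; base rate stands.
Additional duty on P-393 from Tyroria: +15% ad valorem. Applied ad valorem rate = 15%.
Duty = €194,096.64 × 15% + 3,048 × €1.70 = €34,296.10.
Line 2 (J-637, Duresta, 2,726 kg, €185,831.42):
Base rate for J-637 is 8%.
Origin Duresta qualifies under the Vinara–Duresta agreement and J-637 is covered: preferential rate 2.5% applies instead.
Duty = €185,831.42 × 2.5% = €4,645.79.
Line 3 (K-790, Casica, 3,122 kg, €493,182.34):
Base rate for K-790 is €0.35/kg.
The additional-duty order on K-790 targets Tyroria, not Casica; it does not apply.
Duty = 3,122 × €0.35 = €1,092.70.
Line 4 (W-274, Velar, 243 kg, €20,611.26):
Base rate for W-274 is 2%.
Duty = €20,611.26 × 2% = €412.23.
Total = €34,296.10 + €4,645.79 + €1,092.70 + €412.23 = €40,446.82.

€40,446.82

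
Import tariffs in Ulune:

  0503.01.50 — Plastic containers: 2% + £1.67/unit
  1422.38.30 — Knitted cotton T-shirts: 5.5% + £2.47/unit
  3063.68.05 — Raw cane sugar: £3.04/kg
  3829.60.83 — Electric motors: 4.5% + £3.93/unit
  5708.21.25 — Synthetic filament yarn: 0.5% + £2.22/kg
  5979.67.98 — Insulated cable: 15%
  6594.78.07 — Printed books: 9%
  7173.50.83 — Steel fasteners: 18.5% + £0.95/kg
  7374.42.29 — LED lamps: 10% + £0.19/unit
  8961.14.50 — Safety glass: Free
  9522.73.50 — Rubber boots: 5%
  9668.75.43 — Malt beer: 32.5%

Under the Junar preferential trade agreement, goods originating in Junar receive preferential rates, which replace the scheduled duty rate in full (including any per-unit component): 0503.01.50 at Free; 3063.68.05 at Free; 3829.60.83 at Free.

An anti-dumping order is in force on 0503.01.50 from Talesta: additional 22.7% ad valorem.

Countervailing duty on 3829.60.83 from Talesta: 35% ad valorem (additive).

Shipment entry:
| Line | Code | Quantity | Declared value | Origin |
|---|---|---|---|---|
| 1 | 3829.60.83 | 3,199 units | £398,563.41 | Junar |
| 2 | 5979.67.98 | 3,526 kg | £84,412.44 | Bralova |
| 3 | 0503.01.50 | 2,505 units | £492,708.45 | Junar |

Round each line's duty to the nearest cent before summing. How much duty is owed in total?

Line 1 (3829.60.83, Junar, 3,199 units, £398,563.41):
Base rate for 3829.60.83 is 4.5% + £3.93/unit.
Origin Junar qualifies under the Ulune–Junar agreement and 3829.60.83 is covered: preferential rate Free applies instead.
The additional-duty order on 3829.60.83 targets Talesta, not Junar; it does not apply.
Duty = £398,563.41 × 0% = £0.00.
Line 2 (5979.67.98, Bralova, 3,526 kg, £84,412.44):
Base rate for 5979.67.98 is 15%.
Duty = £84,412.44 × 15% = £12,661.87.
Line 3 (0503.01.50, Junar, 2,505 units, £492,708.45):
Base rate for 0503.01.50 is 2% + £1.67/unit.
Origin Junar qualifies under the Ulune–Junar agreement and 0503.01.50 is covered: preferential rate Free applies instead.
The additional-duty order on 0503.01.50 targets Talesta, not Junar; it does not apply.
Duty = £492,708.45 × 0% = £0.00.
Total = £0.00 + £12,661.87 + £0.00 = £12,661.87.

£12,661.87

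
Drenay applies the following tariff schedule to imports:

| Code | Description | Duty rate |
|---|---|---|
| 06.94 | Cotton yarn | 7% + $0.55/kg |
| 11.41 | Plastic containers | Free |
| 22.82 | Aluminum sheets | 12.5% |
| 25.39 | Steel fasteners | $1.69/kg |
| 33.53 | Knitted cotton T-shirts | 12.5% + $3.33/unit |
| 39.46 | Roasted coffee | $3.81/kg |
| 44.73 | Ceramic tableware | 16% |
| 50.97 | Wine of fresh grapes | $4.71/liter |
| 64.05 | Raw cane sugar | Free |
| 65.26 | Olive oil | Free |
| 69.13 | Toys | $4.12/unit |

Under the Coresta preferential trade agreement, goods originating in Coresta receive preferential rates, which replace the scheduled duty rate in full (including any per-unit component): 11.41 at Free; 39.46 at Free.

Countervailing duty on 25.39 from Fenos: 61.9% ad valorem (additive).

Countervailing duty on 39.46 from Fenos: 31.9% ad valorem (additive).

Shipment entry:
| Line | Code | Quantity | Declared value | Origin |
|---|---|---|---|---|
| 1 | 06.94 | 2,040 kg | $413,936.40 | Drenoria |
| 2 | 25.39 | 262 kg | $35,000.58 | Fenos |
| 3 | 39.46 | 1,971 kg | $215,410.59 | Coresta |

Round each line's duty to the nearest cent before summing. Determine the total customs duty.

$52,205.69

Line 1 (06.94, Drenoria, 2,040 kg, $413,936.40):
Base rate for 06.94 is 7% + $0.55/kg.
Duty = $413,936.40 × 7% + 2,040 × $0.55 = $30,097.55.
Line 2 (25.39, Fenos, 262 kg, $35,000.58):
Base rate for 25.39 is $1.69/kg.
Additional duty on 25.39 from Fenos: +61.9% ad valorem. Applied ad valorem rate = 61.9%.
Duty = $35,000.58 × 61.9% + 262 × $1.69 = $22,108.14.
Line 3 (39.46, Coresta, 1,971 kg, $215,410.59):
Base rate for 39.46 is $3.81/kg.
Origin Coresta qualifies under the Drenay–Coresta agreement and 39.46 is covered: preferential rate Free applies instead.
The additional-duty order on 39.46 targets Fenos, not Coresta; it does not apply.
Duty = $215,410.59 × 0% = $0.00.
Total = $30,097.55 + $22,108.14 + $0.00 = $52,205.69.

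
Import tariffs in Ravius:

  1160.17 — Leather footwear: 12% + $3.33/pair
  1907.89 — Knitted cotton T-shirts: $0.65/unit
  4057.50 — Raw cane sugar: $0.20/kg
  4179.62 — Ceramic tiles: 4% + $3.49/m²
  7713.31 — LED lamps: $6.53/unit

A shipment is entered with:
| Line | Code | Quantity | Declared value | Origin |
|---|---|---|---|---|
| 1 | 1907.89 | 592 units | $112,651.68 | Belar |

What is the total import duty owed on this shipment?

$384.80

Line 1 (1907.89, Belar, 592 units, $112,651.68):
Base rate for 1907.89 is $0.65/unit.
Duty = 592 × $0.65 = $384.80.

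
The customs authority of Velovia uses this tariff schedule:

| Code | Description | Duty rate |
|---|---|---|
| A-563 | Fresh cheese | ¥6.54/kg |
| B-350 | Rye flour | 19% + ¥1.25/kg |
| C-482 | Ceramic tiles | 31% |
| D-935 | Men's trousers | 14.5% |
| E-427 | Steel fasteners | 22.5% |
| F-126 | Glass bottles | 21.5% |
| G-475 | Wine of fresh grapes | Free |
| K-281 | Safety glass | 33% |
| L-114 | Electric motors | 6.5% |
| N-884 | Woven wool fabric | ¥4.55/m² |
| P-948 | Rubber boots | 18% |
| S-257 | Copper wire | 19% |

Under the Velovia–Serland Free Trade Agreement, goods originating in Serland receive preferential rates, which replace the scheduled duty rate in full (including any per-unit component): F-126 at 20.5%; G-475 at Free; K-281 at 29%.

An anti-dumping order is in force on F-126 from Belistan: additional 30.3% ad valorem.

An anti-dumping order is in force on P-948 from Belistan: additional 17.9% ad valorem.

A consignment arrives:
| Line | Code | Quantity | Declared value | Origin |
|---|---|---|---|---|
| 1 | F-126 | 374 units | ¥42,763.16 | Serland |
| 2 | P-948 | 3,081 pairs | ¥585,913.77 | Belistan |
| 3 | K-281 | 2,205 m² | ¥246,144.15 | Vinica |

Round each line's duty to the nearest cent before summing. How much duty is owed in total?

¥300,337.06

Line 1 (F-126, Serland, 374 units, ¥42,763.16):
Base rate for F-126 is 21.5%.
Origin Serland qualifies under the Velovia–Serland agreement and F-126 is covered: preferential rate 20.5% applies instead.
The additional-duty order on F-126 targets Belistan, not Serland; it does not apply.
Duty = ¥42,763.16 × 20.5% = ¥8,766.45.
Line 2 (P-948, Belistan, 3,081 pairs, ¥585,913.77):
Base rate for P-948 is 18%.
Additional duty on P-948 from Belistan: +17.9%. Applied ad valorem rate: 18% + 17.9% = 35.9%.
Duty = ¥585,913.77 × 35.9% = ¥210,343.04.
Line 3 (K-281, Vinica, 2,205 m², ¥246,144.15):
Base rate for K-281 is 33%.
K-281 has an FTA preferential rate, but origin Vinica is not Serland; base rate stands.
Duty = ¥246,144.15 × 33% = ¥81,227.57.
Total = ¥8,766.45 + ¥210,343.04 + ¥81,227.57 = ¥300,337.06.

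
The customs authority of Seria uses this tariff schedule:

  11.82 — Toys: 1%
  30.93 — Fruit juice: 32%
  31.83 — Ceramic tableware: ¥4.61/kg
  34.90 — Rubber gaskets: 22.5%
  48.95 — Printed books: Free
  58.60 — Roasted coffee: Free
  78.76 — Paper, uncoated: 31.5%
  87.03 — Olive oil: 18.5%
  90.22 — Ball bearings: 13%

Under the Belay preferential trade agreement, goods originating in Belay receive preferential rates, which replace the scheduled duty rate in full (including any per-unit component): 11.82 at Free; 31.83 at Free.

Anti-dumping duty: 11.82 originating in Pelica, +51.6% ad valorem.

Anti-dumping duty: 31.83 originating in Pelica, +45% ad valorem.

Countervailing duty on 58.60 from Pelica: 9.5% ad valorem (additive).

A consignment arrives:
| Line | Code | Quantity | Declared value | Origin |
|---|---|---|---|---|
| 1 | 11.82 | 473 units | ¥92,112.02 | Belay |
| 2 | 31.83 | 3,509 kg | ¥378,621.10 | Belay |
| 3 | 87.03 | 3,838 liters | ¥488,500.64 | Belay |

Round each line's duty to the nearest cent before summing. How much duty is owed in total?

¥90,372.62

Line 1 (11.82, Belay, 473 units, ¥92,112.02):
Base rate for 11.82 is 1%.
Origin Belay qualifies under the Seria–Belay agreement and 11.82 is covered: preferential rate Free applies instead.
The additional-duty order on 11.82 targets Pelica, not Belay; it does not apply.
Duty = ¥92,112.02 × 0% = ¥0.00.
Line 2 (31.83, Belay, 3,509 kg, ¥378,621.10):
Base rate for 31.83 is ¥4.61/kg.
Origin Belay qualifies under the Seria–Belay agreement and 31.83 is covered: preferential rate Free applies instead.
The additional-duty order on 31.83 targets Pelica, not Belay; it does not apply.
Duty = ¥378,621.10 × 0% = ¥0.00.
Line 3 (87.03, Belay, 3,838 liters, ¥488,500.64):
Base rate for 87.03 is 18.5%.
Origin Belay is the FTA partner but 87.03 is not on the preference list; base rate stands.
Duty = ¥488,500.64 × 18.5% = ¥90,372.62.
Total = ¥0.00 + ¥0.00 + ¥90,372.62 = ¥90,372.62.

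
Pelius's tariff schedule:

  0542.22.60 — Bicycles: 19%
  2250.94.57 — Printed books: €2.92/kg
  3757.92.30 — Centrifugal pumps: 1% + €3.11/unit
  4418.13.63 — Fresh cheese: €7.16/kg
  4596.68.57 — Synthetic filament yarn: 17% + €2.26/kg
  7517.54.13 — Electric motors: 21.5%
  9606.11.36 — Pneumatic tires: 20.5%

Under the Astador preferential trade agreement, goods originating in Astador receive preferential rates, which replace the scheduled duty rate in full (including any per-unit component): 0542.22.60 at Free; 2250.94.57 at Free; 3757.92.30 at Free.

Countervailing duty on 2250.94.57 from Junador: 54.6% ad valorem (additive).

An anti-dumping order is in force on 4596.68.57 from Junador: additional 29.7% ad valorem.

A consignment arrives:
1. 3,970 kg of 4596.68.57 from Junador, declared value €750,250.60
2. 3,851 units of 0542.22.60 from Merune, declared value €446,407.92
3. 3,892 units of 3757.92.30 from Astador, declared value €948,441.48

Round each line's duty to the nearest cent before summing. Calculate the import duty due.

Line 1 (4596.68.57, Junador, 3,970 kg, €750,250.60):
Base rate for 4596.68.57 is 17% + €2.26/kg.
Additional duty on 4596.68.57 from Junador: +29.7%. Applied ad valorem rate: 17% + 29.7% = 46.7%.
Duty = €750,250.60 × 46.7% + 3,970 × €2.26 = €359,339.23.
Line 2 (0542.22.60, Merune, 3,851 units, €446,407.92):
Base rate for 0542.22.60 is 19%.
0542.22.60 has an FTA preferential rate, but origin Merune is not Astador; base rate stands.
Duty = €446,407.92 × 19% = €84,817.50.
Line 3 (3757.92.30, Astador, 3,892 units, €948,441.48):
Base rate for 3757.92.30 is 1% + €3.11/unit.
Origin Astador qualifies under the Pelius–Astador agreement and 3757.92.30 is covered: preferential rate Free applies instead.
Duty = €948,441.48 × 0% = €0.00.
Total = €359,339.23 + €84,817.50 + €0.00 = €444,156.73.

€444,156.73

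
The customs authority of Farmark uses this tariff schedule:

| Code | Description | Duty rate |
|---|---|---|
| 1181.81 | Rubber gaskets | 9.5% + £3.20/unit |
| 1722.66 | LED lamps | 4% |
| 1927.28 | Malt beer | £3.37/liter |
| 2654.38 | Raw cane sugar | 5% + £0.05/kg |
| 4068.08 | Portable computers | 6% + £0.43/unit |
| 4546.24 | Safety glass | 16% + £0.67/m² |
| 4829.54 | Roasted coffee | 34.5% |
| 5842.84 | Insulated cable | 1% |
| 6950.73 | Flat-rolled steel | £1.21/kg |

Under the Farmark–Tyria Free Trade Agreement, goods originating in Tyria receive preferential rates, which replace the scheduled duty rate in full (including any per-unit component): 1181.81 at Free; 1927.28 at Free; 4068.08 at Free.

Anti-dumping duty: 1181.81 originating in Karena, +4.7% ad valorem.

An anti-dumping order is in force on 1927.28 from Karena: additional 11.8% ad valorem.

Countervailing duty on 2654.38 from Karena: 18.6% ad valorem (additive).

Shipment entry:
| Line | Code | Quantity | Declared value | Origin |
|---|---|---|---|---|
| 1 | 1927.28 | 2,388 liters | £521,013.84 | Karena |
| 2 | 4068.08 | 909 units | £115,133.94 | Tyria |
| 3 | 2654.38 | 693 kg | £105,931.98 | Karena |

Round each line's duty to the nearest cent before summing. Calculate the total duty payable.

Line 1 (1927.28, Karena, 2,388 liters, £521,013.84):
Base rate for 1927.28 is £3.37/liter.
1927.28 has an FTA preferential rate, but origin Karena is not Tyria; base rate stands.
Additional duty on 1927.28 from Karena: +11.8% ad valorem. Applied ad valorem rate = 11.8%.
Duty = £521,013.84 × 11.8% + 2,388 × £3.37 = £69,527.19.
Line 2 (4068.08, Tyria, 909 units, £115,133.94):
Base rate for 4068.08 is 6% + £0.43/unit.
Origin Tyria qualifies under the Farmark–Tyria agreement and 4068.08 is covered: preferential rate Free applies instead.
Duty = £115,133.94 × 0% = £0.00.
Line 3 (2654.38, Karena, 693 kg, £105,931.98):
Base rate for 2654.38 is 5% + £0.05/kg.
Additional duty on 2654.38 from Karena: +18.6%. Applied ad valorem rate: 5% + 18.6% = 23.6%.
Duty = £105,931.98 × 23.6% + 693 × £0.05 = £25,034.60.
Total = £69,527.19 + £0.00 + £25,034.60 = £94,561.79.

£94,561.79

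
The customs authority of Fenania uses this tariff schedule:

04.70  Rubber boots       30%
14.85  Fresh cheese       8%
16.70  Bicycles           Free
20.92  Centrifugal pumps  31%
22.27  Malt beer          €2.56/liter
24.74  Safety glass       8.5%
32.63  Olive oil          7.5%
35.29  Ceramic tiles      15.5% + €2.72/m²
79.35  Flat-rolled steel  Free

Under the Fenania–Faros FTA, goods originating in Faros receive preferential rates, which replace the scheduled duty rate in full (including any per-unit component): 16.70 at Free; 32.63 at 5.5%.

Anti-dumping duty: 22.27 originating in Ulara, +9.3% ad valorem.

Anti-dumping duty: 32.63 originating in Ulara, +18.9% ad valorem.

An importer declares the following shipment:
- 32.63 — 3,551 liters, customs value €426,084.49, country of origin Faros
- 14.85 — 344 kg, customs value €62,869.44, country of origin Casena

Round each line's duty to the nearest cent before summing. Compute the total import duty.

€28,464.21

Line 1 (32.63, Faros, 3,551 liters, €426,084.49):
Base rate for 32.63 is 7.5%.
Origin Faros qualifies under the Fenania–Faros agreement and 32.63 is covered: preferential rate 5.5% applies instead.
The additional-duty order on 32.63 targets Ulara, not Faros; it does not apply.
Duty = €426,084.49 × 5.5% = €23,434.65.
Line 2 (14.85, Casena, 344 kg, €62,869.44):
Base rate for 14.85 is 8%.
Duty = €62,869.44 × 8% = €5,029.56.
Total = €23,434.65 + €5,029.56 = €28,464.21.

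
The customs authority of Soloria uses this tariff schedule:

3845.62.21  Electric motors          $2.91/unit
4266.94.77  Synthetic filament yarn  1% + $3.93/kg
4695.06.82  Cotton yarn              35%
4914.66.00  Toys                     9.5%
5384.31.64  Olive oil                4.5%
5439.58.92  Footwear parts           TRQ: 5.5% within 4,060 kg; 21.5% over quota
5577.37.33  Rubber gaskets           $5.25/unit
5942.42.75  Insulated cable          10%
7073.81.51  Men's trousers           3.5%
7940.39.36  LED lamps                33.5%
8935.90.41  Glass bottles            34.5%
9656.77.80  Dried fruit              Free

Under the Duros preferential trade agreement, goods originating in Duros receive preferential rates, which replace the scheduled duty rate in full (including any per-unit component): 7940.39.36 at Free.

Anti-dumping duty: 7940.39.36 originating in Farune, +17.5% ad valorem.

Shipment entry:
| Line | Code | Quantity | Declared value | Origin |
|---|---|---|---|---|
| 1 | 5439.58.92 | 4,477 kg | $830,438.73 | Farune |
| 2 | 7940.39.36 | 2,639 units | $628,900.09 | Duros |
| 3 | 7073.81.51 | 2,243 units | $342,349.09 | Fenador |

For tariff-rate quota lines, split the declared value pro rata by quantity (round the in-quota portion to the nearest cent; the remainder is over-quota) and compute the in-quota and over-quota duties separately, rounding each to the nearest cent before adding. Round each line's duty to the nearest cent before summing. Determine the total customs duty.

$70,032.25

Line 1 (5439.58.92, Farune, 4,477 kg, $830,438.73):
Code 5439.58.92 is under a tariff-rate quota (threshold 4,060 kg). In-quota: 4,060 kg at 5.5%; over-quota: 417 kg at 21.5%.
Pro-rata value split: in-quota = $830,438.73 × 4,060/4,477 = $753,089.40; over-quota = $830,438.73 − $753,089.40 = $77,349.33.
In-quota duty = $753,089.40 × 5.5% = $41,419.92. Over-quota duty = $77,349.33 × 21.5% = $16,630.11.
Line duty = $41,419.92 + $16,630.11 = $58,050.03.
Line 2 (7940.39.36, Duros, 2,639 units, $628,900.09):
Base rate for 7940.39.36 is 33.5%.
Origin Duros qualifies under the Soloria–Duros agreement and 7940.39.36 is covered: preferential rate Free applies instead.
The additional-duty order on 7940.39.36 targets Farune, not Duros; it does not apply.
Duty = $628,900.09 × 0% = $0.00.
Line 3 (7073.81.51, Fenador, 2,243 units, $342,349.09):
Base rate for 7073.81.51 is 3.5%.
Duty = $342,349.09 × 3.5% = $11,982.22.
Total = $58,050.03 + $0.00 + $11,982.22 = $70,032.25.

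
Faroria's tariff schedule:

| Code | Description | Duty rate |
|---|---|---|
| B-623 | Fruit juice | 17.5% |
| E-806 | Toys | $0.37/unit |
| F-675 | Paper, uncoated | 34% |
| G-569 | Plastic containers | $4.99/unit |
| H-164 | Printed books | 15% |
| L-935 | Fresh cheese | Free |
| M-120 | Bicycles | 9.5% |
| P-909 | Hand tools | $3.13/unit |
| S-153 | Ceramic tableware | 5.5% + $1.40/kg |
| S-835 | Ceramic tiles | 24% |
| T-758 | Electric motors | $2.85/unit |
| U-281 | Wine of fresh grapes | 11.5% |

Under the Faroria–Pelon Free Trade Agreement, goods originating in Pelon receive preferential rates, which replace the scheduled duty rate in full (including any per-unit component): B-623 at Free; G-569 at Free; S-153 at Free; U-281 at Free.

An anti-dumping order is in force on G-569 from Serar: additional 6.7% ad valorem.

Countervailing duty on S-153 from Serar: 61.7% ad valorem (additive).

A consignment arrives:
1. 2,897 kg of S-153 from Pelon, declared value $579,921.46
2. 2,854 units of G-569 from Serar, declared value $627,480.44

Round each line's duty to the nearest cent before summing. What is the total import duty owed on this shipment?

Line 1 (S-153, Pelon, 2,897 kg, $579,921.46):
Base rate for S-153 is 5.5% + $1.40/kg.
Origin Pelon qualifies under the Faroria–Pelon agreement and S-153 is covered: preferential rate Free applies instead.
The additional-duty order on S-153 targets Serar, not Pelon; it does not apply.
Duty = $579,921.46 × 0% = $0.00.
Line 2 (G-569, Serar, 2,854 units, $627,480.44):
Base rate for G-569 is $4.99/unit.
G-569 has an FTA preferential rate, but origin Serar is not Pelon; base rate stands.
Additional duty on G-569 from Serar: +6.7% ad valorem. Applied ad valorem rate = 6.7%.
Duty = $627,480.44 × 6.7% + 2,854 × $4.99 = $56,282.65.
Total = $0.00 + $56,282.65 = $56,282.65.

$56,282.65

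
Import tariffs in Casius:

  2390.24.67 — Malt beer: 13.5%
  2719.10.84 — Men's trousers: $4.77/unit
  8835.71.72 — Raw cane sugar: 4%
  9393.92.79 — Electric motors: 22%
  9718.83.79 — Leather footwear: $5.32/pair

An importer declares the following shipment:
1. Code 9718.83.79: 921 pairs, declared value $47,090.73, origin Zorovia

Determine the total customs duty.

Line 1 (9718.83.79, Zorovia, 921 pairs, $47,090.73):
Base rate for 9718.83.79 is $5.32/pair.
Duty = 921 × $5.32 = $4,899.72.

$4,899.72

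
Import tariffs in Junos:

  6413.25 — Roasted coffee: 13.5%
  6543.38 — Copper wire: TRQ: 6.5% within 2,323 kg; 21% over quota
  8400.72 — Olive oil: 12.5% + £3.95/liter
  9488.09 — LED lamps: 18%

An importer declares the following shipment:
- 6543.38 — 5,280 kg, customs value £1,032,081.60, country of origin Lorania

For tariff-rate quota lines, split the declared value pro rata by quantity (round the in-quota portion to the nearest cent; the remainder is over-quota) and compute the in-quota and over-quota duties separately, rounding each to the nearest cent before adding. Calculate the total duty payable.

£150,896.00

Line 1 (6543.38, Lorania, 5,280 kg, £1,032,081.60):
Code 6543.38 is under a tariff-rate quota (threshold 2,323 kg). In-quota: 2,323 kg at 6.5%; over-quota: 2,957 kg at 21%.
Pro-rata value split: in-quota = £1,032,081.60 × 2,323/5,280 = £454,076.81; over-quota = £1,032,081.60 − £454,076.81 = £578,004.79.
In-quota duty = £454,076.81 × 6.5% = £29,514.99. Over-quota duty = £578,004.79 × 21% = £121,381.01.
Line duty = £29,514.99 + £121,381.01 = £150,896.00.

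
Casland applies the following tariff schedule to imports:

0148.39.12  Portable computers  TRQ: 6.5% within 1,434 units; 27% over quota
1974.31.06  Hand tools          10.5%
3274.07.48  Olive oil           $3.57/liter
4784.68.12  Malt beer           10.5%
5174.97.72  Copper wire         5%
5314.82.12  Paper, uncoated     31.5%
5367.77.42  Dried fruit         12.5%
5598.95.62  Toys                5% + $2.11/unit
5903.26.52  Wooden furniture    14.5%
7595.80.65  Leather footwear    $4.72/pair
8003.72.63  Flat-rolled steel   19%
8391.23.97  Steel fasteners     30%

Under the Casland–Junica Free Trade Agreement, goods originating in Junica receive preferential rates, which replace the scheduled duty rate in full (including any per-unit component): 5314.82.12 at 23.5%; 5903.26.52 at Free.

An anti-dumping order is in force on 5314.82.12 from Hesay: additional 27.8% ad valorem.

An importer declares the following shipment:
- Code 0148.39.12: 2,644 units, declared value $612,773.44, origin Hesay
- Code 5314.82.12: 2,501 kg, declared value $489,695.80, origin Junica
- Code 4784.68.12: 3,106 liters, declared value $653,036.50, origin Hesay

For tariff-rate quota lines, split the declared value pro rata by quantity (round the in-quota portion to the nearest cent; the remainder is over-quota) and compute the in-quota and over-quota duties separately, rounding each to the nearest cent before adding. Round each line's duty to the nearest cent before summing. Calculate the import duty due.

$280,965.68

Line 1 (0148.39.12, Hesay, 2,644 units, $612,773.44):
Code 0148.39.12 is under a tariff-rate quota (threshold 1,434 units). In-quota: 1,434 units at 6.5%; over-quota: 1,210 units at 27%.
Pro-rata value split: in-quota = $612,773.44 × 1,434/2,644 = $332,343.84; over-quota = $612,773.44 − $332,343.84 = $280,429.60.
In-quota duty = $332,343.84 × 6.5% = $21,602.35. Over-quota duty = $280,429.60 × 27% = $75,715.99.
Line duty = $21,602.35 + $75,715.99 = $97,318.34.
Line 2 (5314.82.12, Junica, 2,501 kg, $489,695.80):
Base rate for 5314.82.12 is 31.5%.
Origin Junica qualifies under the Casland–Junica agreement and 5314.82.12 is covered: preferential rate 23.5% applies instead.
The additional-duty order on 5314.82.12 targets Hesay, not Junica; it does not apply.
Duty = $489,695.80 × 23.5% = $115,078.51.
Line 3 (4784.68.12, Hesay, 3,106 liters, $653,036.50):
Base rate for 4784.68.12 is 10.5%.
Duty = $653,036.50 × 10.5% = $68,568.83.
Total = $97,318.34 + $115,078.51 + $68,568.83 = $280,965.68.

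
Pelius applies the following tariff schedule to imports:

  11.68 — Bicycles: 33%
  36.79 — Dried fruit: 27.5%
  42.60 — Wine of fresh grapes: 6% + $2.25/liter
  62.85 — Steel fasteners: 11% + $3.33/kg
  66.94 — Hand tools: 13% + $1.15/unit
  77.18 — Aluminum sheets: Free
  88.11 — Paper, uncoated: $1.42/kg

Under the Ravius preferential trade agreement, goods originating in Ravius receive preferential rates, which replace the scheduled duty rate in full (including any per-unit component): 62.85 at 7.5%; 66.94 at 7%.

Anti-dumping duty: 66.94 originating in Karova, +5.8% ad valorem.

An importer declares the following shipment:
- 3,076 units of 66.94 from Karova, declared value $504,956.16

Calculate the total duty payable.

Line 1 (66.94, Karova, 3,076 units, $504,956.16):
Base rate for 66.94 is 13% + $1.15/unit.
66.94 has an FTA preferential rate, but origin Karova is not Ravius; base rate stands.
Additional duty on 66.94 from Karova: +5.8%. Applied ad valorem rate: 13% + 5.8% = 18.8%.
Duty = $504,956.16 × 18.8% + 3,076 × $1.15 = $98,469.16.

$98,469.16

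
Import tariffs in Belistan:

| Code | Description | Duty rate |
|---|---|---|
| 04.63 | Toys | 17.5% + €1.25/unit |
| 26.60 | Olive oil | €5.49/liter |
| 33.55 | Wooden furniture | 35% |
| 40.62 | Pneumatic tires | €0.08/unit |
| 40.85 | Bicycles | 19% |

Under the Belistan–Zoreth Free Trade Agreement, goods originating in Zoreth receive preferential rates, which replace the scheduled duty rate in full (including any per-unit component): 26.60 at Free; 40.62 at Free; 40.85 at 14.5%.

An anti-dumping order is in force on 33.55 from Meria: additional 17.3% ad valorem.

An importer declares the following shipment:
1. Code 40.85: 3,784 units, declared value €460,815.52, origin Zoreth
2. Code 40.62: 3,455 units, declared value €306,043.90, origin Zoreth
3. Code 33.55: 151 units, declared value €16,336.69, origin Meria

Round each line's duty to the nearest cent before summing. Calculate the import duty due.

€75,362.34

Line 1 (40.85, Zoreth, 3,784 units, €460,815.52):
Base rate for 40.85 is 19%.
Origin Zoreth qualifies under the Belistan–Zoreth agreement and 40.85 is covered: preferential rate 14.5% applies instead.
Duty = €460,815.52 × 14.5% = €66,818.25.
Line 2 (40.62, Zoreth, 3,455 units, €306,043.90):
Base rate for 40.62 is €0.08/unit.
Origin Zoreth qualifies under the Belistan–Zoreth agreement and 40.62 is covered: preferential rate Free applies instead.
Duty = €306,043.90 × 0% = €0.00.
Line 3 (33.55, Meria, 151 units, €16,336.69):
Base rate for 33.55 is 35%.
Additional duty on 33.55 from Meria: +17.3%. Applied ad valorem rate: 35% + 17.3% = 52.3%.
Duty = €16,336.69 × 52.3% = €8,544.09.
Total = €66,818.25 + €0.00 + €8,544.09 = €75,362.34.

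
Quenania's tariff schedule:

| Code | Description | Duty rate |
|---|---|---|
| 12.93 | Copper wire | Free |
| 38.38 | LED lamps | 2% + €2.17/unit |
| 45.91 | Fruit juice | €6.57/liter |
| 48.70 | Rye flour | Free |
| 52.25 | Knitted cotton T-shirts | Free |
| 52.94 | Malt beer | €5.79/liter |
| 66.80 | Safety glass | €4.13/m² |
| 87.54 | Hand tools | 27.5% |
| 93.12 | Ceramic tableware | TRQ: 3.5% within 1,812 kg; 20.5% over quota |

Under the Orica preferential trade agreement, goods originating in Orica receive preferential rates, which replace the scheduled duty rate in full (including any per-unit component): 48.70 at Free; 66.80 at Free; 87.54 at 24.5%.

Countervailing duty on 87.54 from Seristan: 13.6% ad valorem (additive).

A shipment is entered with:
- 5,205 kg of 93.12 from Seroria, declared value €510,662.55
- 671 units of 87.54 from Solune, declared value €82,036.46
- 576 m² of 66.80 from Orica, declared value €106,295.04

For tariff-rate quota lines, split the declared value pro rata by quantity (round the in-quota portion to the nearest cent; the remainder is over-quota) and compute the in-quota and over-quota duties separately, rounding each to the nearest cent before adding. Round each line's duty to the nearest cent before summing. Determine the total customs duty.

Line 1 (93.12, Seroria, 5,205 kg, €510,662.55):
Code 93.12 is under a tariff-rate quota (threshold 1,812 kg). In-quota: 1,812 kg at 3.5%; over-quota: 3,393 kg at 20.5%.
Pro-rata value split: in-quota = €510,662.55 × 1,812/5,205 = €177,775.32; over-quota = €510,662.55 − €177,775.32 = €332,887.23.
In-quota duty = €177,775.32 × 3.5% = €6,222.14. Over-quota duty = €332,887.23 × 20.5% = €68,241.88.
Line duty = €6,222.14 + €68,241.88 = €74,464.02.
Line 2 (87.54, Solune, 671 units, €82,036.46):
Base rate for 87.54 is 27.5%.
87.54 has an FTA preferential rate, but origin Solune is not Orica; base rate stands.
The additional-duty order on 87.54 targets Seristan, not Solune; it does not apply.
Duty = €82,036.46 × 27.5% = €22,560.03.
Line 3 (66.80, Orica, 576 m², €106,295.04):
Base rate for 66.80 is €4.13/m².
Origin Orica qualifies under the Quenania–Orica agreement and 66.80 is covered: preferential rate Free applies instead.
Duty = €106,295.04 × 0% = €0.00.
Total = €74,464.02 + €22,560.03 + €0.00 = €97,024.05.

€97,024.05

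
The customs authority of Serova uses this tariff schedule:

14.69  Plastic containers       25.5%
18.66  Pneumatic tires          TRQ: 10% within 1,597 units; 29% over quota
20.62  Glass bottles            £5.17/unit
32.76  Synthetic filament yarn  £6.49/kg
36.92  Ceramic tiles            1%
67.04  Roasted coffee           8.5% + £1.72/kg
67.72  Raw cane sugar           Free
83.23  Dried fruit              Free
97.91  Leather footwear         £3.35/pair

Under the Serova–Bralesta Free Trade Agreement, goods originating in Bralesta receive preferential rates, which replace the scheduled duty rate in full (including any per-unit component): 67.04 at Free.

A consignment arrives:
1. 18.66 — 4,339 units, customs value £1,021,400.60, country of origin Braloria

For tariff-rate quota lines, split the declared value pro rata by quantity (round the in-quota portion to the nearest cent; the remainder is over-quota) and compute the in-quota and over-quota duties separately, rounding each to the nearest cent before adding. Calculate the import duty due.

Line 1 (18.66, Braloria, 4,339 units, £1,021,400.60):
Code 18.66 is under a tariff-rate quota (threshold 1,597 units). In-quota: 1,597 units at 10%; over-quota: 2,742 units at 29%.
Pro-rata value split: in-quota = £1,021,400.60 × 1,597/4,339 = £375,933.80; over-quota = £1,021,400.60 − £375,933.80 = £645,466.80.
In-quota duty = £375,933.80 × 10% = £37,593.38. Over-quota duty = £645,466.80 × 29% = £187,185.37.
Line duty = £37,593.38 + £187,185.37 = £224,778.75.

£224,778.75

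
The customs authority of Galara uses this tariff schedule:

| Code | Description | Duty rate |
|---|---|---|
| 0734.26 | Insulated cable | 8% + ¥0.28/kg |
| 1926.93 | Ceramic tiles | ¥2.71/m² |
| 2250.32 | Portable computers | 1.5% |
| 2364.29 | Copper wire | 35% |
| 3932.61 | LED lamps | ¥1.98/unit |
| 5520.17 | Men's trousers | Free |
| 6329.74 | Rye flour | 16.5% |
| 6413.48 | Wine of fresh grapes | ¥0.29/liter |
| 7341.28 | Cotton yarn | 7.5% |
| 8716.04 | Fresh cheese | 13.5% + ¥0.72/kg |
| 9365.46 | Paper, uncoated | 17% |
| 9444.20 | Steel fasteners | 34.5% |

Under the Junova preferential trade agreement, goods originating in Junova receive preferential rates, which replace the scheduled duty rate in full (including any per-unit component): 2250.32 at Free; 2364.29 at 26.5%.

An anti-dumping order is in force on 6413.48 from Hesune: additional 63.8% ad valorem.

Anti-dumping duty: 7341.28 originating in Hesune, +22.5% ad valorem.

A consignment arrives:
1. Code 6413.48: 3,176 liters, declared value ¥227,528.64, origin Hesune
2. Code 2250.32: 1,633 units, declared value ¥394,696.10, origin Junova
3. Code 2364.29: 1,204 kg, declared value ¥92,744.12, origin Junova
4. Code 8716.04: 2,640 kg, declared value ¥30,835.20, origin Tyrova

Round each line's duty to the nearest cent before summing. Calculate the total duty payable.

Line 1 (6413.48, Hesune, 3,176 liters, ¥227,528.64):
Base rate for 6413.48 is ¥0.29/liter.
Additional duty on 6413.48 from Hesune: +63.8% ad valorem. Applied ad valorem rate = 63.8%.
Duty = ¥227,528.64 × 63.8% + 3,176 × ¥0.29 = ¥146,084.31.
Line 2 (2250.32, Junova, 1,633 units, ¥394,696.10):
Base rate for 2250.32 is 1.5%.
Origin Junova qualifies under the Galara–Junova agreement and 2250.32 is covered: preferential rate Free applies instead.
Duty = ¥394,696.10 × 0% = ¥0.00.
Line 3 (2364.29, Junova, 1,204 kg, ¥92,744.12):
Base rate for 2364.29 is 35%.
Origin Junova qualifies under the Galara–Junova agreement and 2364.29 is covered: preferential rate 26.5% applies instead.
Duty = ¥92,744.12 × 26.5% = ¥24,577.19.
Line 4 (8716.04, Tyrova, 2,640 kg, ¥30,835.20):
Base rate for 8716.04 is 13.5% + ¥0.72/kg.
Duty = ¥30,835.20 × 13.5% + 2,640 × ¥0.72 = ¥6,063.55.
Total = ¥146,084.31 + ¥0.00 + ¥24,577.19 + ¥6,063.55 = ¥176,725.05.

¥176,725.05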